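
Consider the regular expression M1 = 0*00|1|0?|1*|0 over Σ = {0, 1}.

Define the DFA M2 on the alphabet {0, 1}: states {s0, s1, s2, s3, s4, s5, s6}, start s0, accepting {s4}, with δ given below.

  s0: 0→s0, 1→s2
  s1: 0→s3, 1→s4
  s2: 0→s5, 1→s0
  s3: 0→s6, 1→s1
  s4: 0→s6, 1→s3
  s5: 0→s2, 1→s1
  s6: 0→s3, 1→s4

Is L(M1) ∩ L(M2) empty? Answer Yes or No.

Converting the expression M1 to a DFA (subset construction, then merging equivalent states) gives the minimal DFA with states {r0, r1, r2, r3}, start state r0, accepting states {r0, r1, r2} and transitions r0: 0→r1, 1→r2; r1: 0→r1, 1→r3; r2: 0→r3, 1→r2; r3: 0→r3, 1→r3.
Exploring the product automaton M1 × M2 from the start pair (r0, s0), following both machines on each input symbol, reaches 11 state pairs: (r0, s0), (r1, s0), (r2, s2), (r3, s2), (r3, s5), (r2, s0), (r3, s0), (r3, s1), (r3, s3), (r3, s4), (r3, s6).
M1 accepts in {r0, r1, r2} and M2 accepts in {s4}; no reachable pair has both components accepting, so no string drives both machines to acceptance simultaneously and L(M1) ∩ L(M2) = ∅.
So no string is accepted by both, and the intersection is empty.

Yes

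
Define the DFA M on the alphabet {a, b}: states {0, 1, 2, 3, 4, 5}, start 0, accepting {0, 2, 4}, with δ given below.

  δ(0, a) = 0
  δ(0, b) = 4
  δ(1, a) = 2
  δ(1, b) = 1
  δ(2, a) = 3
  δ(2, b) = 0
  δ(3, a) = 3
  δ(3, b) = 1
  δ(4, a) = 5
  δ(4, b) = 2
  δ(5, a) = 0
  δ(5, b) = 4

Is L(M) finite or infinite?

infinite

State 0 is reachable from the start and can reach an accepting state, and it lies on the cycle 0 → 0.
Traversing that cycle any number of times yields accepted strings of unbounded length, so the language is infinite.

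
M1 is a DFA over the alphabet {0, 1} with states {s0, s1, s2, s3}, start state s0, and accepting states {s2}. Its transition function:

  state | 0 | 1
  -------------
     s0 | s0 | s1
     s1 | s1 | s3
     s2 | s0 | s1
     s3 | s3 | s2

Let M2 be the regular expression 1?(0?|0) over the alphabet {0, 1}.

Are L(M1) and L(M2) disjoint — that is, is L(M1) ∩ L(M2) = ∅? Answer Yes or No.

Yes

Converting the expression M2 to a DFA (subset construction, then merging equivalent states) gives the minimal DFA with states {r0, r1, r2, r3}, start state r0, accepting states {r0, r1, r2} and transitions r0: 0→r1, 1→r2; r1: 0→r3, 1→r3; r2: 0→r1, 1→r3; r3: 0→r3, 1→r3.
Exploring the product automaton M1 × M2 from the start pair (s0, r0), following both machines on each input symbol, reaches 8 state pairs: (s0, r0), (s0, r1), (s1, r2), (s0, r3), (s1, r3), (s1, r1), (s3, r3), (s2, r3).
M1 accepts in {s2} and M2 accepts in {r0, r1, r2}; no reachable pair has both components accepting, so no string drives both machines to acceptance simultaneously and L(M1) ∩ L(M2) = ∅.
So no string is accepted by both, and the intersection is empty.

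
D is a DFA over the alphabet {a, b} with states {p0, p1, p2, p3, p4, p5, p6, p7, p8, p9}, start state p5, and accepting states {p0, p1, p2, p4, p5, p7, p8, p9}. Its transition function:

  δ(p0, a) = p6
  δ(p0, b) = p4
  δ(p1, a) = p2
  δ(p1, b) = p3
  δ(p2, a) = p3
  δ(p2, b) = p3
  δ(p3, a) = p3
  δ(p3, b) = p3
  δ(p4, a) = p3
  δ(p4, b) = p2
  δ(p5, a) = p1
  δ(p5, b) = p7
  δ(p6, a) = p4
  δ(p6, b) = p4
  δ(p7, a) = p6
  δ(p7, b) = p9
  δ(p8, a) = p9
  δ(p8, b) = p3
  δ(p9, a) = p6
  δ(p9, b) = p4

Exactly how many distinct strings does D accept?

The useful subgraph on states {p1, p2, p4, p5, p6, p7, p9} is acyclic, so L(D) is finite; the longest accepting path visits 6 useful states, giving maximum string length 5.
Counting accepting paths from p5 by length: 1 of length 0, 2 of length 1, 2 of length 2, 3 of length 3, 5 of length 4, 2 of length 5. Total 15.

15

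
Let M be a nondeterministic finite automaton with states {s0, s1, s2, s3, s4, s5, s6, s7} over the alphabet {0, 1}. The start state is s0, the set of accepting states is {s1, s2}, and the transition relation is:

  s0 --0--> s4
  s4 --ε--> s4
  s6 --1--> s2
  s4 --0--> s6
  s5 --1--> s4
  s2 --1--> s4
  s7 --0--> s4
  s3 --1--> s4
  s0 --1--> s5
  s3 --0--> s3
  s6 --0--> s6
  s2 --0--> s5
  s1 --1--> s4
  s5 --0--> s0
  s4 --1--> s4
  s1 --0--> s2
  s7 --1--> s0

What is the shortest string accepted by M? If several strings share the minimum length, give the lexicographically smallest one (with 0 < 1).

001

A breadth-first search from s0 reaches an accepting state first via the path s0 → s4 → s6 → s2 on input 001.
No string of length < 3 is accepted (BFS exhausts all shorter strings without reaching an accepting state), and 001 is the lexicographically least accepting string of length 3.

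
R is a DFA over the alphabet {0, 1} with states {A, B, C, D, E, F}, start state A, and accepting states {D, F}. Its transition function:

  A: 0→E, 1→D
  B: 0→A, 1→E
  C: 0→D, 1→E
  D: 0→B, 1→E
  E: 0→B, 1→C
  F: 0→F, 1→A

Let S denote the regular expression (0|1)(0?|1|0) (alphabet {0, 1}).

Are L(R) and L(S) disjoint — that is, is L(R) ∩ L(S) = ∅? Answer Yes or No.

The string 1 is accepted by both R and S.
Hence L(R) ∩ L(S) ≠ ∅.

No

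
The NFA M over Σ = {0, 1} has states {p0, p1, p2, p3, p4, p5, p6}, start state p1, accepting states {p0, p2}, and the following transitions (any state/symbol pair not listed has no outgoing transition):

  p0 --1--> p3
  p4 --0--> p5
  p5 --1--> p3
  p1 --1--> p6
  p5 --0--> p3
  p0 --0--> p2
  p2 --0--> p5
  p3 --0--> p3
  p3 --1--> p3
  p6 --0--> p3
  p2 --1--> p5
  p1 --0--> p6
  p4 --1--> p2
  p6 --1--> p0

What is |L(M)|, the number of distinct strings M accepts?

The useful subgraph on states {p0, p1, p2, p6} is acyclic, so L(M) is finite; the longest accepting path visits 4 useful states, giving maximum string length 3.
Counting accepting paths from p1 by length: 2 of length 2, 2 of length 3. Total 4.

4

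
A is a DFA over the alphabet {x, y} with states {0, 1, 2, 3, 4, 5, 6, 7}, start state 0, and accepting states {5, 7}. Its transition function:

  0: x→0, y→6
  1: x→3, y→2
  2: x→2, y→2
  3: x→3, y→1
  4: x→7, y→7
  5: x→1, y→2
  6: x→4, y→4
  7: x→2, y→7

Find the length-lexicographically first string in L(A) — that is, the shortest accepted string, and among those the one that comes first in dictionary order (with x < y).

yxx

A breadth-first search from 0 reaches an accepting state first via the path 0 → 6 → 4 → 7 on input yxx.
No string of length < 3 is accepted (BFS exhausts all shorter strings without reaching an accepting state), and yxx is the lexicographically least accepting string of length 3.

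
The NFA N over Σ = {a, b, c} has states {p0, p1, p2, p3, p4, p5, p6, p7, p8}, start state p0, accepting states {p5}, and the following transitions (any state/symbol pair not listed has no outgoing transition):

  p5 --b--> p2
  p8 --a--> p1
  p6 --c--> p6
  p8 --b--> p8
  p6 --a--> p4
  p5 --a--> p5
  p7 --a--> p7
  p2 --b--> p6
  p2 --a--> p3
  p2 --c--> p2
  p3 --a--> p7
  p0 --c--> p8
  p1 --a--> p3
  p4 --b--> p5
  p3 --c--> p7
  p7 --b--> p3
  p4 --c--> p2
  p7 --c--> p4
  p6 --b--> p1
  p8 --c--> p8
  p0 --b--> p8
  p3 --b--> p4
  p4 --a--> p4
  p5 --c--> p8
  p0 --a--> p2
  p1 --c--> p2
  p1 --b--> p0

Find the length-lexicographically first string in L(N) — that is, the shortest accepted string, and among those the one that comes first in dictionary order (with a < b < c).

A breadth-first search from p0 reaches an accepting state first via the path p0 → p2 → p3 → p4 → p5 on input aabb.
No string of length < 4 is accepted (BFS exhausts all shorter strings without reaching an accepting state), and aabb is the lexicographically least accepting string of length 4.

aabb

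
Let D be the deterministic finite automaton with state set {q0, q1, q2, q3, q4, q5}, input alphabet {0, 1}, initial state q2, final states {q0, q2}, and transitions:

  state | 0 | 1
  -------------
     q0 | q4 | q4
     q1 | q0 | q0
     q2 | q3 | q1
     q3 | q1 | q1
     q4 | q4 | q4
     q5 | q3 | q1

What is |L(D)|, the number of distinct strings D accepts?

The useful subgraph on states {q0, q1, q2, q3} is acyclic, so L(D) is finite; the longest accepting path visits 4 useful states, giving maximum string length 3.
Counting accepting paths from q2 by length: 1 of length 0, 2 of length 2, 4 of length 3. Total 7.

7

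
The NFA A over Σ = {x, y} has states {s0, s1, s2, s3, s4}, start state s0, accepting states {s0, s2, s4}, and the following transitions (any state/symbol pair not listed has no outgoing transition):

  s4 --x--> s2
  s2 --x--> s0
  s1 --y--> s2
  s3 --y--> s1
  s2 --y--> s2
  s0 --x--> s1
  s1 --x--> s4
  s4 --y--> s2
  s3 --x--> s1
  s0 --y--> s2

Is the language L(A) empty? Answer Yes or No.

No

The empty string ε is accepted: the run s0 ends in the accepting state s0.
Since at least one string is accepted, L(A) is not empty.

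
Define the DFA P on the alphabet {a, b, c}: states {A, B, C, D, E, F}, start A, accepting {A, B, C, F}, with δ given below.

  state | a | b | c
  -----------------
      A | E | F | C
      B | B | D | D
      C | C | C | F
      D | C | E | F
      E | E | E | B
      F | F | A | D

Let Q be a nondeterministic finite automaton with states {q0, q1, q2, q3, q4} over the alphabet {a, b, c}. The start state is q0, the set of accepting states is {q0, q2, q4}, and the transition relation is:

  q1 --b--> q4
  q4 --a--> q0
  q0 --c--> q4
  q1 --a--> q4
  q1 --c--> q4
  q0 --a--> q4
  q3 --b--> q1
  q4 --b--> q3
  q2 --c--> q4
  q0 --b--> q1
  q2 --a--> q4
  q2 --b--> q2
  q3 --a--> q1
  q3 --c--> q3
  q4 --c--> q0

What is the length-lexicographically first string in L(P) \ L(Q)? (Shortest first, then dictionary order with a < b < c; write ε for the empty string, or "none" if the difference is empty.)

b

The string b is accepted by P but not by Q.
No shorter string lies in the difference, and b is the lexicographically first length-1 string in L(P) \ L(Q).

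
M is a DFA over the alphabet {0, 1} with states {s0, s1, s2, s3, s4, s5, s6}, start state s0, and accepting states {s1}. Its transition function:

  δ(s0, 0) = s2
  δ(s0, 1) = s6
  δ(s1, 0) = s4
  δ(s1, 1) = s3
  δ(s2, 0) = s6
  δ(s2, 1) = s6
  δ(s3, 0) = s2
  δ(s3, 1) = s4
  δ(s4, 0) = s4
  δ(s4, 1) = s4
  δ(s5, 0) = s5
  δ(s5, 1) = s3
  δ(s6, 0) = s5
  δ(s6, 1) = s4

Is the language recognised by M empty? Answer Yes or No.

Yes

The states reachable from the start state are {s0, s2, s3, s4, s5, s6}.
None of the accepting states {s1} is reachable, so no string is accepted and L(M) = ∅.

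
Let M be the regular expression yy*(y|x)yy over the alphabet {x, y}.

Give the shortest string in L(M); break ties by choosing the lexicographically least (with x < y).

By inspection of the expression, no string of length less than 4 matches, and yxyy is the lexicographically first match of length 4.

yxyy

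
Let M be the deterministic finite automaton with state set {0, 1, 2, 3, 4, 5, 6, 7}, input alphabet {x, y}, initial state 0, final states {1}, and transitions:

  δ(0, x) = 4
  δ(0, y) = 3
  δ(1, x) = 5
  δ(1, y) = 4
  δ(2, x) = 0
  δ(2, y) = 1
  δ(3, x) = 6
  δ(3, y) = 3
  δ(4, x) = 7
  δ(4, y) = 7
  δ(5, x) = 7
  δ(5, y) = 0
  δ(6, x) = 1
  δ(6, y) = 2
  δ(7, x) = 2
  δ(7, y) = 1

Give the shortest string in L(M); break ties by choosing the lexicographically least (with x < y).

xxy

A breadth-first search from 0 reaches an accepting state first via the path 0 → 4 → 7 → 1 on input xxy.
No string of length < 3 is accepted (BFS exhausts all shorter strings without reaching an accepting state), and xxy is the lexicographically least accepting string of length 3.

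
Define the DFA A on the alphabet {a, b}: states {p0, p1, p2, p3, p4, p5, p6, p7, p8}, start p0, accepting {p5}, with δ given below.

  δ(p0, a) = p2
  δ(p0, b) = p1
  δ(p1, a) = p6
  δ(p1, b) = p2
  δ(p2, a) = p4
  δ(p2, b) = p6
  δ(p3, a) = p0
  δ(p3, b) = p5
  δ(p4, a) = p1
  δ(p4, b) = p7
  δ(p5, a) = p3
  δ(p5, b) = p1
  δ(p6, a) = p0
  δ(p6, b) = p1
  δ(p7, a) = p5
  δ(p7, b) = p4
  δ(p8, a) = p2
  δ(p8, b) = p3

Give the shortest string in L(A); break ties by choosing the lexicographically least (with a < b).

aaba

A breadth-first search from p0 reaches an accepting state first via the path p0 → p2 → p4 → p7 → p5 on input aaba.
No string of length < 4 is accepted (BFS exhausts all shorter strings without reaching an accepting state), and aaba is the lexicographically least accepting string of length 4.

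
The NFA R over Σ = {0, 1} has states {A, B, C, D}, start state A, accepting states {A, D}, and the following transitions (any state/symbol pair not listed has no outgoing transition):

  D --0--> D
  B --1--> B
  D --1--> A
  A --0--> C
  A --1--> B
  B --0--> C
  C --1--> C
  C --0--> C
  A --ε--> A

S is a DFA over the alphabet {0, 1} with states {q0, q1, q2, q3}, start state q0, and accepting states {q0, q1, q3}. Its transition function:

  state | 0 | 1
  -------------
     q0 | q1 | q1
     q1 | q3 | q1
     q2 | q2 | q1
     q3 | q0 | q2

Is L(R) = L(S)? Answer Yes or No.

No

The string 0 is accepted by S but rejected by R.
So L(R) ≠ L(S).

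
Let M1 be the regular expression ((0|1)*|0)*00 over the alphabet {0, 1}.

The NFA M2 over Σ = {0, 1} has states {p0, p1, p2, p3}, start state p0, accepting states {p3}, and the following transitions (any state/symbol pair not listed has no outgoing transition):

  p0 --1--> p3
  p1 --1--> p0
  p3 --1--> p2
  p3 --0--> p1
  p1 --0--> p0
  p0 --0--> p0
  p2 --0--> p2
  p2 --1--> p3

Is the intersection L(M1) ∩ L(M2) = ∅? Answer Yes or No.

Yes

Converting the expression M1 to a DFA (subset construction, then merging equivalent states) gives the minimal DFA with states {r0, r1, r2}, start state r0, accepting states {r2} and transitions r0: 0→r1, 1→r0; r1: 0→r2, 1→r0; r2: 0→r2, 1→r0.
Exploring the product automaton M1 × M2 from the start pair (r0, p0), following both machines on each input symbol, reaches 8 state pairs: (r0, p0), (r1, p0), (r0, p3), (r2, p0), (r1, p1), (r0, p2), (r1, p2), (r2, p2).
M1 accepts in {r2} and M2 accepts in {p3}; no reachable pair has both components accepting, so no string drives both machines to acceptance simultaneously and L(M1) ∩ L(M2) = ∅.
So no string is accepted by both, and the intersection is empty.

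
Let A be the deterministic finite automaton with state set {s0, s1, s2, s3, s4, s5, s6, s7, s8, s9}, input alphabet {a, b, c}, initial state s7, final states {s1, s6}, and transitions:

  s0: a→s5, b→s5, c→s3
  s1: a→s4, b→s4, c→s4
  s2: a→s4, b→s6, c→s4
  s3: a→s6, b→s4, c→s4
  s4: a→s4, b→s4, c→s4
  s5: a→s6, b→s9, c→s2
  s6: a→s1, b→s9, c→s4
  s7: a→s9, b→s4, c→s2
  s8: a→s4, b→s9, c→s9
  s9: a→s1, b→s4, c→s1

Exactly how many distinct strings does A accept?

6

The useful subgraph on states {s1, s2, s6, s7, s9} is acyclic, so L(A) is finite; the longest accepting path visits 5 useful states, giving maximum string length 4.
Counting accepting paths from s7 by length: 3 of length 2, 1 of length 3, 2 of length 4. Total 6.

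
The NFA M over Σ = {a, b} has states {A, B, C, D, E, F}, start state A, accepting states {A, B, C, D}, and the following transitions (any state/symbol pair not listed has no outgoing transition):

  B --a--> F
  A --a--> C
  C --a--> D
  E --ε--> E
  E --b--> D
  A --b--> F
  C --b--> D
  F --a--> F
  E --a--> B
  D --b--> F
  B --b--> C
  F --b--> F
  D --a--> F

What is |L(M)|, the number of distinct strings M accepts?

4

The useful subgraph on states {A, C, D} is acyclic, so L(M) is finite; the longest accepting path visits 3 useful states, giving maximum string length 2.
Counting accepting paths from A by length: 1 of length 0, 1 of length 1, 2 of length 2. Total 4.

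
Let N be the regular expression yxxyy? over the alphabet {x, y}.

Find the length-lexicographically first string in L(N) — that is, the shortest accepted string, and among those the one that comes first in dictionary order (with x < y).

By inspection of the expression, no string of length less than 4 matches, and yxxy is the lexicographically first match of length 4.

yxxy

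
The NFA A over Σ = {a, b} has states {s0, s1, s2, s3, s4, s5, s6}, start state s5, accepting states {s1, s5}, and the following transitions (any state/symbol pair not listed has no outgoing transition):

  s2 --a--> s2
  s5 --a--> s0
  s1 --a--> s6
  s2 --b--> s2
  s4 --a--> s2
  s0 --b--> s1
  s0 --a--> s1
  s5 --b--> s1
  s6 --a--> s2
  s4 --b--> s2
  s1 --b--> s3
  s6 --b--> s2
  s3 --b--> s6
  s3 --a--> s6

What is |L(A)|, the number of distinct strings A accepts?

The useful subgraph on states {s0, s1, s5} is acyclic, so L(A) is finite; the longest accepting path visits 3 useful states, giving maximum string length 2.
Counting accepting paths from s5 by length: 1 of length 0, 1 of length 1, 2 of length 2. Total 4.

4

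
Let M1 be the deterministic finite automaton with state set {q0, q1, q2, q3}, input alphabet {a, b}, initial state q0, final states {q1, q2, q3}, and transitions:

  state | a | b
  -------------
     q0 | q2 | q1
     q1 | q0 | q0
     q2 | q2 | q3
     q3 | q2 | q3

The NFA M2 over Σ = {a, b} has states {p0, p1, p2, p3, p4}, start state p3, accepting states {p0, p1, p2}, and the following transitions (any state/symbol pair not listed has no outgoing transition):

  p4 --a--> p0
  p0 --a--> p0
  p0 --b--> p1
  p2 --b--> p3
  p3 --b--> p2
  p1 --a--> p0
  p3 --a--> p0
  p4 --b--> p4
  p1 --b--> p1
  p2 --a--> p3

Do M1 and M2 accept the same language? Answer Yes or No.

Yes

Exploring the product automaton M1 × M2 from the start pair (q0, p3), following both machines on each input symbol, reaches 4 state pairs: (q0, p3), (q2, p0), (q1, p2), (q3, p1).
M1 accepts in {q1, q2, q3} and M2 accepts in {p0, p1, p2}. In every reachable pair the two components are either both accepting — (q2, p0), (q1, p2), (q3, p1) — or both non-accepting, so no string is accepted by exactly one of the machines: L(M1) \ L(M2) and L(M2) \ L(M1) are both empty.
Hence every string is accepted by M1 iff it is accepted by M2, and the two languages coincide.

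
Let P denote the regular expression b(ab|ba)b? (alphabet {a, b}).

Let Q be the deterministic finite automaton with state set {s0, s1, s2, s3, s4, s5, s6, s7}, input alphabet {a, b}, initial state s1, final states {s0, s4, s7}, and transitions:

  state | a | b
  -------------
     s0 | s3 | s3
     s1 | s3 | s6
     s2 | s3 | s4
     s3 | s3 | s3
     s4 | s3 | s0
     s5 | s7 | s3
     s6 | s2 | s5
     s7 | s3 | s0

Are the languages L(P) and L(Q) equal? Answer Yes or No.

Yes

Converting the expression P to a DFA (subset construction, then merging equivalent states) gives the minimal DFA with states {p0, p1, p2, p3, p4, p5, p6}, start state p0, accepting states {p5, p6} and transitions p0: a→p1, b→p2; p1: a→p1, b→p1; p2: a→p3, b→p4; p3: a→p1, b→p5; p4: a→p5, b→p1; p5: a→p1, b→p6; p6: a→p1, b→p1.
Exploring the product automaton P × Q from the start pair (p0, s1), following both machines on each input symbol, reaches 8 state pairs: (p0, s1), (p1, s3), (p2, s6), (p3, s2), (p4, s5), (p5, s4), (p5, s7), (p6, s0).
P accepts in {p5, p6} and Q accepts in {s0, s4, s7}. In every reachable pair the two components are either both accepting — (p5, s4), (p5, s7), (p6, s0) — or both non-accepting, so no string is accepted by exactly one of the machines: L(P) \ L(Q) and L(Q) \ L(P) are both empty.
Hence every string is accepted by P iff it is accepted by Q, and the two languages coincide.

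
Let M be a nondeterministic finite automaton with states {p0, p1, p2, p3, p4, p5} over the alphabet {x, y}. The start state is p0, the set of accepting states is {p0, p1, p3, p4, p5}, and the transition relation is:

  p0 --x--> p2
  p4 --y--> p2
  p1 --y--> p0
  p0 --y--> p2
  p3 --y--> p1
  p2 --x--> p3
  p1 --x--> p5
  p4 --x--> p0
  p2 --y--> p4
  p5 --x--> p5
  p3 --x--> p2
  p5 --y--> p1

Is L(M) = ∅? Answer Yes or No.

No

The empty string ε is accepted: the run p0 ends in the accepting state p0.
Since at least one string is accepted, L(M) is not empty.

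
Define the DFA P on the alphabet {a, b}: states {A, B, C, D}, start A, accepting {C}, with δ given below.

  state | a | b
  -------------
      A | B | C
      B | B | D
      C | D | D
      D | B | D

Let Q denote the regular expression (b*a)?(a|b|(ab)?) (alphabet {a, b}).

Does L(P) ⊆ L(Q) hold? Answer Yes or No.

Converting the expression Q to a DFA (subset construction, then merging equivalent states) gives the minimal DFA with states {q0, q1, q2, q3, q4, q5, q6}, start state q0, accepting states {q0, q1, q2, q3, q4} and transitions q0: a→q1, b→q2; q1: a→q3, b→q4; q2: a→q1, b→q5; q3: a→q6, b→q4; q4: a→q6, b→q6; q5: a→q1, b→q5; q6: a→q6, b→q6.
Exploring the product automaton P × Q from the start pair (A, q0), following both machines on each input symbol, reaches 9 state pairs: (A, q0), (B, q1), (C, q2), (B, q3), (D, q4), (D, q1), (D, q5), (B, q6), (D, q6).
P accepts in {C} and Q accepts in {q0, q1, q2, q3, q4}. The reachable pairs whose P-component is accepting are (C, q2); in each of them the Q-component is accepting too, so the product for L(P) \ L(Q) (P-component accepting, Q-component rejecting) has no reachable accepting pair and the difference is empty.
Hence every string in L(P) is also in L(Q).

Yes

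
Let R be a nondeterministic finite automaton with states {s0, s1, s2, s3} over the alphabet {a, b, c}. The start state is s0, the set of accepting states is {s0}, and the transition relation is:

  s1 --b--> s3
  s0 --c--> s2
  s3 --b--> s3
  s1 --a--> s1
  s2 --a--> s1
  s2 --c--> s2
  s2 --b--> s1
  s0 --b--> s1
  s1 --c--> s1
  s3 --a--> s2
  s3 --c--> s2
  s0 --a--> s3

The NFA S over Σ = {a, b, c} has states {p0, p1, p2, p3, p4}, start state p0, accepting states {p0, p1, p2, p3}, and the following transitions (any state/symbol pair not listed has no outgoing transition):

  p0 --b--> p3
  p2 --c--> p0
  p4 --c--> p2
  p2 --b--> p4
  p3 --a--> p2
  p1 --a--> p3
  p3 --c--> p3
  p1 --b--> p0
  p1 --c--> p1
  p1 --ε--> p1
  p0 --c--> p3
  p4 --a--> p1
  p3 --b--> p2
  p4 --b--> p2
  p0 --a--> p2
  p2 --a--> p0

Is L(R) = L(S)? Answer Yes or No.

The string a is accepted by S but rejected by R.
So L(R) ≠ L(S).

No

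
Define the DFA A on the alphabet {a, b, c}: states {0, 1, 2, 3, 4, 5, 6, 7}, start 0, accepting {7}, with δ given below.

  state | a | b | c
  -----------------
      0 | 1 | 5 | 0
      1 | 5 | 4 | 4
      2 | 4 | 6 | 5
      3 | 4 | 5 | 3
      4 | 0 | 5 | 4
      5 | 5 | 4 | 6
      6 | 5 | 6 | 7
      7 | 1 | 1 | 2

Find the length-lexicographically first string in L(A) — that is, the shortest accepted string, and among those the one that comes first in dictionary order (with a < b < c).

A breadth-first search from 0 reaches an accepting state first via the path 0 → 5 → 6 → 7 on input bcc.
No string of length < 3 is accepted (BFS exhausts all shorter strings without reaching an accepting state), and bcc is the lexicographically least accepting string of length 3.

bcc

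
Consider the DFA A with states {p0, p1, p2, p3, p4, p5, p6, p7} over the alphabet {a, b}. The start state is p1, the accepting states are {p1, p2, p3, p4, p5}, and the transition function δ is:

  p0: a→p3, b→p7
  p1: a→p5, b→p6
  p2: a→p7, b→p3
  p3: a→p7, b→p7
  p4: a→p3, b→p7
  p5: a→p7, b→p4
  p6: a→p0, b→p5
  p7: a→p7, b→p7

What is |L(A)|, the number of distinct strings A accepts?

The useful subgraph on states {p0, p1, p3, p4, p5, p6} is acyclic, so L(A) is finite; the longest accepting path visits 5 useful states, giving maximum string length 4.
Counting accepting paths from p1 by length: 1 of length 0, 1 of length 1, 2 of length 2, 3 of length 3, 1 of length 4. Total 8.

8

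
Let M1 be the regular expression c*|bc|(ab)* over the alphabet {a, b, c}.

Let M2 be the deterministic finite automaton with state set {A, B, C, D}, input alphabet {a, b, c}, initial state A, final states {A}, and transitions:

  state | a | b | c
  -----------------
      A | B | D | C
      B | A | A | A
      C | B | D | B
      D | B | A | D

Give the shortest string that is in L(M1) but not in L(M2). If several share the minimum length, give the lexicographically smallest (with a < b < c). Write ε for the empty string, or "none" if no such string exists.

The string c is accepted by M1 but not by M2.
No shorter string lies in the difference, and c is the lexicographically first length-1 string in L(M1) \ L(M2).

c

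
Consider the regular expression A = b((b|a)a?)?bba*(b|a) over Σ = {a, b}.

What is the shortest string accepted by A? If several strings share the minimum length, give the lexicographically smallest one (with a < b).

bbba

By inspection of the expression, no string of length less than 4 matches, and bbba is the lexicographically first match of length 4.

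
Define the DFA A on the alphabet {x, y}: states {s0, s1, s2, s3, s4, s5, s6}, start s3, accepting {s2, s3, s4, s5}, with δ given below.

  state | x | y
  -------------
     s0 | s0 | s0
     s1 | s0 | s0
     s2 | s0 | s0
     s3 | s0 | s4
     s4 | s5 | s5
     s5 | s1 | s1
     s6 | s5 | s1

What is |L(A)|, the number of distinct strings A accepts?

4

The useful subgraph on states {s3, s4, s5} is acyclic, so L(A) is finite; the longest accepting path visits 3 useful states, giving maximum string length 2.
Counting accepting paths from s3 by length: 1 of length 0, 1 of length 1, 2 of length 2. Total 4.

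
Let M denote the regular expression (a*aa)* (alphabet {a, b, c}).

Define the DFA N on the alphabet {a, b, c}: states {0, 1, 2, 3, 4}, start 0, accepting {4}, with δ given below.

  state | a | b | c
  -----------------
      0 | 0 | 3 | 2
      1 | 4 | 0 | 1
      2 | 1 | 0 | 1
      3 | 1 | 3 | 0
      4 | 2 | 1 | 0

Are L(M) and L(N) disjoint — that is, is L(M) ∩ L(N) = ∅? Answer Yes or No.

Converting the expression M to a DFA (subset construction, then merging equivalent states) gives the minimal DFA with states {m0, m1, m2, m3}, start state m0, accepting states {m0, m3} and transitions m0: a→m1, b→m2, c→m2; m1: a→m3, b→m2, c→m2; m2: a→m2, b→m2, c→m2; m3: a→m3, b→m2, c→m2.
Exploring the product automaton M × N from the start pair (m0, 0), following both machines on each input symbol, reaches 8 state pairs: (m0, 0), (m1, 0), (m2, 3), (m2, 2), (m3, 0), (m2, 1), (m2, 0), (m2, 4).
M accepts in {m0, m3} and N accepts in {4}; no reachable pair has both components accepting, so no string drives both machines to acceptance simultaneously and L(M) ∩ L(N) = ∅.
So no string is accepted by both, and the intersection is empty.

Yes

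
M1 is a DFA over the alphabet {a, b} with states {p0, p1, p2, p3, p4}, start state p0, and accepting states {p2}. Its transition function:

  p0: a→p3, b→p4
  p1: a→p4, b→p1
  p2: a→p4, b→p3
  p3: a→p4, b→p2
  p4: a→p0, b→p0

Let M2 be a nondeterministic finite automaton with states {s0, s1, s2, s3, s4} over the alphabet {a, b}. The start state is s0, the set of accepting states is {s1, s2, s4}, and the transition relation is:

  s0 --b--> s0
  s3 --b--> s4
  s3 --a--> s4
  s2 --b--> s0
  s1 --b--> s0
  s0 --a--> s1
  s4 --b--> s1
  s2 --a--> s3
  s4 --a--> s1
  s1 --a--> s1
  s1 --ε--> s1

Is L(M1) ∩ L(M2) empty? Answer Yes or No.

Yes

Exploring the product automaton M1 × M2 from the start pair (p0, s0), following both machines on each input symbol, reaches 7 state pairs: (p0, s0), (p3, s1), (p4, s0), (p4, s1), (p2, s0), (p0, s1), (p3, s0).
M1 accepts in {p2} and M2 accepts in {s1, s2, s4}; no reachable pair has both components accepting, so no string drives both machines to acceptance simultaneously and L(M1) ∩ L(M2) = ∅.
So no string is accepted by both, and the intersection is empty.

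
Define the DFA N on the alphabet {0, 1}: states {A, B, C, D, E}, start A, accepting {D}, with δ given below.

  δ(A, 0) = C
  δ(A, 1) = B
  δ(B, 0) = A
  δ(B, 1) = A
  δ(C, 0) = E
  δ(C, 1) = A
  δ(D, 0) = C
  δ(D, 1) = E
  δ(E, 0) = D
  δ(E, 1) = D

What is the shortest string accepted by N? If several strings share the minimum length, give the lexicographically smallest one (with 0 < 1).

000

A breadth-first search from A reaches an accepting state first via the path A → C → E → D on input 000.
No string of length < 3 is accepted (BFS exhausts all shorter strings without reaching an accepting state), and 000 is the lexicographically least accepting string of length 3.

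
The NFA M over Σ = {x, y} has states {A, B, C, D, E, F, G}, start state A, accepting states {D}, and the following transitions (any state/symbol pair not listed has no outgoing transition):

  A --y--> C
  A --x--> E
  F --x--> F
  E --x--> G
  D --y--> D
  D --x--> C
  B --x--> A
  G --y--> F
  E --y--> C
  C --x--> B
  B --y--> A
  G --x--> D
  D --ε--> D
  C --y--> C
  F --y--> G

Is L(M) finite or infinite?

State A is reachable from the start and can reach an accepting state, and it lies on the cycle A → C → B → A.
Traversing that cycle any number of times yields accepted strings of unbounded length, so the language is infinite.

infinite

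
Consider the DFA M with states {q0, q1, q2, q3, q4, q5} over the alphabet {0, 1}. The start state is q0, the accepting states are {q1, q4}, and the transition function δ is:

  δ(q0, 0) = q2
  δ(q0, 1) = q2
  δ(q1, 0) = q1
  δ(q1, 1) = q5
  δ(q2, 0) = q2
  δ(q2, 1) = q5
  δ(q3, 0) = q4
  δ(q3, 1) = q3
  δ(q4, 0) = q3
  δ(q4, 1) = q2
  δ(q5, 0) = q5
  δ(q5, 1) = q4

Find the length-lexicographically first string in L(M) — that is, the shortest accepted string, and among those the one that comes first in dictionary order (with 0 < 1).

A breadth-first search from q0 reaches an accepting state first via the path q0 → q2 → q5 → q4 on input 011.
No string of length < 3 is accepted (BFS exhausts all shorter strings without reaching an accepting state), and 011 is the lexicographically least accepting string of length 3.

011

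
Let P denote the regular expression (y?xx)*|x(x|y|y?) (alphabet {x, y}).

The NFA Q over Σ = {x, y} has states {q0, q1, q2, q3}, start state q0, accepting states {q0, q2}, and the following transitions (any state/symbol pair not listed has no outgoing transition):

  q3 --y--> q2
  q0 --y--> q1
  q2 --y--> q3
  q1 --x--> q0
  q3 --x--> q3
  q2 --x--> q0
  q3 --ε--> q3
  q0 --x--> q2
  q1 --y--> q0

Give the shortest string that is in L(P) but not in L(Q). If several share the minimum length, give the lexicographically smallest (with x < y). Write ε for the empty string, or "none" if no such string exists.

xy

The string xy is accepted by P but not by Q.
No shorter string lies in the difference, and xy is the lexicographically first length-2 string in L(P) \ L(Q).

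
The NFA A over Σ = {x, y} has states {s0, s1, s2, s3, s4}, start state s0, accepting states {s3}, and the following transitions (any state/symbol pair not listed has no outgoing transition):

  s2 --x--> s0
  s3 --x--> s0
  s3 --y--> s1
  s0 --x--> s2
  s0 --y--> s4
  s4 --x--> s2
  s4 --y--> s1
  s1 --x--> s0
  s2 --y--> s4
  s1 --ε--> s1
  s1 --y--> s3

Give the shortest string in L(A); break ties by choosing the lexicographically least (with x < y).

A breadth-first search from s0 reaches an accepting state first via the path s0 → s4 → s1 → s3 on input yyy.
No string of length < 3 is accepted (BFS exhausts all shorter strings without reaching an accepting state), and yyy is the lexicographically least accepting string of length 3.

yyy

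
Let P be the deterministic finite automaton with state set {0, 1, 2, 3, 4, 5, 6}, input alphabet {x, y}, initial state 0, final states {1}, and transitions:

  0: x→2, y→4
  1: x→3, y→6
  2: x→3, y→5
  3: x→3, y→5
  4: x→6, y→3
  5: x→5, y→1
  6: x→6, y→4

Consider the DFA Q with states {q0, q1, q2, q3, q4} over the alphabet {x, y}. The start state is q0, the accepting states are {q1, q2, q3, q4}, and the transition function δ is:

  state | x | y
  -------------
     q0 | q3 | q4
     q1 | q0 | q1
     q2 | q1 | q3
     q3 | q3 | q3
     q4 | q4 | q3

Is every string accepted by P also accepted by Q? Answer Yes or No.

Yes

Exploring the product automaton P × Q from the start pair (0, q0), following both machines on each input symbol, reaches 9 state pairs: (0, q0), (2, q3), (4, q4), (3, q3), (5, q3), (6, q4), (1, q3), (4, q3), (6, q3).
P accepts in {1} and Q accepts in {q1, q2, q3, q4}. The reachable pairs whose P-component is accepting are (1, q3); in each of them the Q-component is accepting too, so the product for L(P) \ L(Q) (P-component accepting, Q-component rejecting) has no reachable accepting pair and the difference is empty.
Hence every string in L(P) is also in L(Q).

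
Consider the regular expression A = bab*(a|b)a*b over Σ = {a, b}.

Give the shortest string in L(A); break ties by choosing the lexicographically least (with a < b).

baab

By inspection of the expression, no string of length less than 4 matches, and baab is the lexicographically first match of length 4.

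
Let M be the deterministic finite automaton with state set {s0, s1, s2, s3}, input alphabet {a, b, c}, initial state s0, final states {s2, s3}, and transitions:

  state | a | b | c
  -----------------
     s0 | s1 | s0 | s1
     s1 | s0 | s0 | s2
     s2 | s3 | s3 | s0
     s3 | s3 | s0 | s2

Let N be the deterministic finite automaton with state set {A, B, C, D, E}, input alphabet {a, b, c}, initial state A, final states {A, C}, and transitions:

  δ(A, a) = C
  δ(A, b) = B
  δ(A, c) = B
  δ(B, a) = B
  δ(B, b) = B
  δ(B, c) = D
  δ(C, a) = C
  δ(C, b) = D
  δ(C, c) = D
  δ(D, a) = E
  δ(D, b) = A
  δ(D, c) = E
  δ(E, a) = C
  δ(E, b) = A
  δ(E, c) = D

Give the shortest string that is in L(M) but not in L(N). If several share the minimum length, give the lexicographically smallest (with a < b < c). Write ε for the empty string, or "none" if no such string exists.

ac

The string ac is accepted by M but not by N.
No shorter string lies in the difference, and ac is the lexicographically first length-2 string in L(M) \ L(N).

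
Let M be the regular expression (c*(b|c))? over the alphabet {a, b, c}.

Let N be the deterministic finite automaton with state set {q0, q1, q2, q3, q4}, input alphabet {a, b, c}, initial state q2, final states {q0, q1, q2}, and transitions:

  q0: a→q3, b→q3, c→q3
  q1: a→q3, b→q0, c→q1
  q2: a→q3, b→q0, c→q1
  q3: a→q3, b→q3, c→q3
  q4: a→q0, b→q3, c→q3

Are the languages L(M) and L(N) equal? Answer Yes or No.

Converting the expression M to a DFA (subset construction, then merging equivalent states) gives the minimal DFA with states {m0, m1, m2}, start state m0, accepting states {m0, m2} and transitions m0: a→m1, b→m2, c→m0; m1: a→m1, b→m1, c→m1; m2: a→m1, b→m1, c→m1.
Exploring the product automaton M × N from the start pair (m0, q2), following both machines on each input symbol, reaches 4 state pairs: (m0, q2), (m1, q3), (m2, q0), (m0, q1).
M accepts in {m0, m2} and N accepts in {q0, q1, q2}. In every reachable pair the two components are either both accepting — (m0, q2), (m2, q0), (m0, q1) — or both non-accepting, so no string is accepted by exactly one of the machines: L(M) \ L(N) and L(N) \ L(M) are both empty.
Hence every string is accepted by M iff it is accepted by N, and the two languages coincide.

Yes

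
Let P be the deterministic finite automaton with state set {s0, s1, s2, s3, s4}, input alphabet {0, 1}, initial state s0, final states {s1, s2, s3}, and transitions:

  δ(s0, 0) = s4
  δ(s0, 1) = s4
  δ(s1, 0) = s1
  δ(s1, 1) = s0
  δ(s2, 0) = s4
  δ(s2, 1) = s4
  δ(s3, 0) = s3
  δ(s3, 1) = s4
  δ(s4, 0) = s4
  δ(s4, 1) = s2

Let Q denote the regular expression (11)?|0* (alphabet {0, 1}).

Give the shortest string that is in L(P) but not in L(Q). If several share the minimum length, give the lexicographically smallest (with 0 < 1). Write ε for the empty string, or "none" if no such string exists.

01

The string 01 is accepted by P but not by Q.
No shorter string lies in the difference, and 01 is the lexicographically first length-2 string in L(P) \ L(Q).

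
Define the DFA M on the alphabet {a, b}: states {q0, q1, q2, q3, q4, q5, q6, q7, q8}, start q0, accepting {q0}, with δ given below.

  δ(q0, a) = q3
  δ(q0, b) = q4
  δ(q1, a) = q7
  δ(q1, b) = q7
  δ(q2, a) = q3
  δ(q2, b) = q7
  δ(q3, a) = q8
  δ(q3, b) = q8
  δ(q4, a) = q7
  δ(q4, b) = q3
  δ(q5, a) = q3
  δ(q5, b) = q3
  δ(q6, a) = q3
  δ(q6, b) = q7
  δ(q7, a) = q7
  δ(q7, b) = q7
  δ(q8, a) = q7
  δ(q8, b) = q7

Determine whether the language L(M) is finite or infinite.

The useful states (reachable from q0 and able to reach an accepting state) are {q0}.
Restricted to these states the transition graph has no cycle, so every accepting path has bounded length and L is finite.

finite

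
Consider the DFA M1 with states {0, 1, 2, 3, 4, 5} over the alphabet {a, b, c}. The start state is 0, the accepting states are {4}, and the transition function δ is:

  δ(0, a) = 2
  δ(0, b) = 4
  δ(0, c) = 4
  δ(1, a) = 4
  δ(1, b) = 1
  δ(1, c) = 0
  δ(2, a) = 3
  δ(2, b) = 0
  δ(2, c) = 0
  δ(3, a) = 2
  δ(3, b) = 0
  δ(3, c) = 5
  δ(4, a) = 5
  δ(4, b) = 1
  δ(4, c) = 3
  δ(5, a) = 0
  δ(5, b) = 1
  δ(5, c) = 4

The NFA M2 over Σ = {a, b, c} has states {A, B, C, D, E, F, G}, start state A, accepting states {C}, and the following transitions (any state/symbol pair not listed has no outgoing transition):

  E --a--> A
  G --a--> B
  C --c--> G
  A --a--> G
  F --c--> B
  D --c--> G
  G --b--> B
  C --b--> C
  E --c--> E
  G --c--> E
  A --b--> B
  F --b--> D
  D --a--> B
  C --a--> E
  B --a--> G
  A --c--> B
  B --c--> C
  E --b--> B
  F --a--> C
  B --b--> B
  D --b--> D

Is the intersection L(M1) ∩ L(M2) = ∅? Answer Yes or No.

No

The string abc is accepted by both M1 and M2.
Hence L(M1) ∩ L(M2) ≠ ∅.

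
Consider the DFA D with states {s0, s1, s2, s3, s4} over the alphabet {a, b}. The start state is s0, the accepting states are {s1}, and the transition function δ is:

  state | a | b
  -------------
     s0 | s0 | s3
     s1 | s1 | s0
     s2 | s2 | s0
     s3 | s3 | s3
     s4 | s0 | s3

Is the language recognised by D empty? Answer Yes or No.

The states reachable from the start state are {s0, s3}.
None of the accepting states {s1} is reachable, so no string is accepted and L(D) = ∅.

Yes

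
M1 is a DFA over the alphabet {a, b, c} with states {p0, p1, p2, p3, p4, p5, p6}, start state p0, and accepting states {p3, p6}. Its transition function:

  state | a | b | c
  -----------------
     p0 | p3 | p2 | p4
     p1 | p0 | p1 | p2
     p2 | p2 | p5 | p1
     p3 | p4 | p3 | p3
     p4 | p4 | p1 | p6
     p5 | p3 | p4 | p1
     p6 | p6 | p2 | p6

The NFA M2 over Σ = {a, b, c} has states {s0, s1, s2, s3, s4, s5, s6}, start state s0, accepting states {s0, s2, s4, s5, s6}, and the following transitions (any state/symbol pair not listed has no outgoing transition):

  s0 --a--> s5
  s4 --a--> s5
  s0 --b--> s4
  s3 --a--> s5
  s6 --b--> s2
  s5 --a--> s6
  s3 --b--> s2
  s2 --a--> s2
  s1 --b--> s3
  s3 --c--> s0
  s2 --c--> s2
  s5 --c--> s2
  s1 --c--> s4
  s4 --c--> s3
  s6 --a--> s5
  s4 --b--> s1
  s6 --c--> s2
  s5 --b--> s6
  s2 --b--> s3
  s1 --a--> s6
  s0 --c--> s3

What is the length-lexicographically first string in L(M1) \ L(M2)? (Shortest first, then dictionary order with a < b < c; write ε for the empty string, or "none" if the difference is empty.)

The string acb is accepted by M1 but not by M2.
No shorter string lies in the difference, and acb is the lexicographically first length-3 string in L(M1) \ L(M2).

acb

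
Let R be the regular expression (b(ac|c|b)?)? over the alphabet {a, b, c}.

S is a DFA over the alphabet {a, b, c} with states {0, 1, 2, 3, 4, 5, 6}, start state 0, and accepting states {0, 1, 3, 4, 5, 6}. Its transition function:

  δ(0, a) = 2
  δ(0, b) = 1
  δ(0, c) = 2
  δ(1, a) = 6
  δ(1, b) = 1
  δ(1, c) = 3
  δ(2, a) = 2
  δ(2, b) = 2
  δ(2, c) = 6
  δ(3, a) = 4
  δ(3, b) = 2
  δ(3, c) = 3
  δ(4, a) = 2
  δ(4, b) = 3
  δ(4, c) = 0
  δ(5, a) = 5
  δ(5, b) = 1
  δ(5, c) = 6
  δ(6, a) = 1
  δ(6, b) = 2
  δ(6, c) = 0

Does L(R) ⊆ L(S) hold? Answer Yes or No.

Yes

Converting the expression R to a DFA (subset construction, then merging equivalent states) gives the minimal DFA with states {r0, r1, r2, r3, r4}, start state r0, accepting states {r0, r2, r4} and transitions r0: a→r1, b→r2, c→r1; r1: a→r1, b→r1, c→r1; r2: a→r3, b→r4, c→r4; r3: a→r1, b→r1, c→r4; r4: a→r1, b→r1, c→r1.
Exploring the product automaton R × S from the start pair (r0, 0), following both machines on each input symbol, reaches 12 state pairs: (r0, 0), (r1, 2), (r2, 1), (r1, 6), (r3, 6), (r4, 1), (r4, 3), (r1, 1), (r1, 0), (r4, 0), (r1, 3), (r1, 4).
R accepts in {r0, r2, r4} and S accepts in {0, 1, 3, 4, 5, 6}. The reachable pairs whose R-component is accepting are (r0, 0), (r2, 1), (r4, 1), (r4, 3), (r4, 0); in each of them the S-component is accepting too, so the product for L(R) \ L(S) (R-component accepting, S-component rejecting) has no reachable accepting pair and the difference is empty.
Hence every string in L(R) is also in L(S).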